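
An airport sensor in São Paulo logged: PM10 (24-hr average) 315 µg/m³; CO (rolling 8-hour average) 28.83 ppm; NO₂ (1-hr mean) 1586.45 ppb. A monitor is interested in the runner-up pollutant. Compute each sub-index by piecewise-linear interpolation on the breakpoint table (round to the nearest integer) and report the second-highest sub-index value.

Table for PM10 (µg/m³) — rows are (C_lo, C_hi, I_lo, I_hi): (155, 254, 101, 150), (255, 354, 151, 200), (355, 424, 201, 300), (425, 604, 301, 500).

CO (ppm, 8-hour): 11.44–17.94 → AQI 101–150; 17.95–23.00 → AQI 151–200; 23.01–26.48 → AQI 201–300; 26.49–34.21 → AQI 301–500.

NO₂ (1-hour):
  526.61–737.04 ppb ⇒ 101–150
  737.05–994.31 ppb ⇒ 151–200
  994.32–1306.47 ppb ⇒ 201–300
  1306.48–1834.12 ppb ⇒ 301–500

PM10: row 255–354 (AQI 151–200). (200−151)·(315−255)/(354−255) + 151 = 49·60/99 + 151 ≈ 180.70 → 181.
CO 28.83: bracket 26.49–34.21 → index 301–500; slope 199/7.72, offset 2.34.
AQI = 301 + 199/7.72·2.34 ≈ 361.32 ⇒ 361.
NO₂: row 1306.48–1834.12 (AQI 301–500). (500−301)·(1586.45−1306.48)/(1834.12−1306.48) + 301 = 199·279.97/527.64 + 301 ≈ 406.59 → 407.
Sub-indices: PM10→181, CO→361, NO₂→407. Ranked high→low: 407, 361, 181. Second-highest sub-index = 361.

361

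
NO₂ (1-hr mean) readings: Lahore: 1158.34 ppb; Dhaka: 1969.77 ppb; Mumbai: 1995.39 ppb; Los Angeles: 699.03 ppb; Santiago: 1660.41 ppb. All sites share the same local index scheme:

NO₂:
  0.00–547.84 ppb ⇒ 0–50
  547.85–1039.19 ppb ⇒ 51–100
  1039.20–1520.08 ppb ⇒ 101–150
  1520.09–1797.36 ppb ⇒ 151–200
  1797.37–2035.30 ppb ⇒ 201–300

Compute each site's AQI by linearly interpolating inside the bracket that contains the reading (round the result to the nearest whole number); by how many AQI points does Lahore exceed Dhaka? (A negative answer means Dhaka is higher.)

Lahore 1158.34: bracket 1039.20–1520.08 → index 101–150; slope 49/480.88, offset 119.14.
AQI = 101 + 49/480.88·119.14 ≈ 113.14 ⇒ 113.
Dhaka: 1969.77 lies in 1797.37–2035.30, so I_lo=201, I_hi=300, C_lo=1797.37, C_hi=2035.30.
(300−201)/(2035.30−1797.37) × (1969.77−1797.37) + 201 = 99/237.93 × 172.40 + 201 ≈ 272.73 → 273.
Mumbai: row 1797.37–2035.30 (AQI 201–300). (300−201)·(1995.39−1797.37)/(2035.30−1797.37) + 201 = 99·198.02/237.93 + 201 ≈ 283.39 → 283.
Los Angeles: row 547.85–1039.19 (AQI 51–100). (100−51)·(699.03−547.85)/(1039.19−547.85) + 51 = 49·151.18/491.34 + 51 ≈ 66.08 → 66.
Santiago 1660.41: bracket 1520.09–1797.36 → index 151–200; slope 49/277.27, offset 140.32.
AQI = 151 + 49/277.27·140.32 ≈ 175.80 ⇒ 176.
AQIs: Lahore=113, Dhaka=273, Mumbai=283, Los Angeles=66, Santiago=176. Lahore (113) − Dhaka (273) = -160.

-160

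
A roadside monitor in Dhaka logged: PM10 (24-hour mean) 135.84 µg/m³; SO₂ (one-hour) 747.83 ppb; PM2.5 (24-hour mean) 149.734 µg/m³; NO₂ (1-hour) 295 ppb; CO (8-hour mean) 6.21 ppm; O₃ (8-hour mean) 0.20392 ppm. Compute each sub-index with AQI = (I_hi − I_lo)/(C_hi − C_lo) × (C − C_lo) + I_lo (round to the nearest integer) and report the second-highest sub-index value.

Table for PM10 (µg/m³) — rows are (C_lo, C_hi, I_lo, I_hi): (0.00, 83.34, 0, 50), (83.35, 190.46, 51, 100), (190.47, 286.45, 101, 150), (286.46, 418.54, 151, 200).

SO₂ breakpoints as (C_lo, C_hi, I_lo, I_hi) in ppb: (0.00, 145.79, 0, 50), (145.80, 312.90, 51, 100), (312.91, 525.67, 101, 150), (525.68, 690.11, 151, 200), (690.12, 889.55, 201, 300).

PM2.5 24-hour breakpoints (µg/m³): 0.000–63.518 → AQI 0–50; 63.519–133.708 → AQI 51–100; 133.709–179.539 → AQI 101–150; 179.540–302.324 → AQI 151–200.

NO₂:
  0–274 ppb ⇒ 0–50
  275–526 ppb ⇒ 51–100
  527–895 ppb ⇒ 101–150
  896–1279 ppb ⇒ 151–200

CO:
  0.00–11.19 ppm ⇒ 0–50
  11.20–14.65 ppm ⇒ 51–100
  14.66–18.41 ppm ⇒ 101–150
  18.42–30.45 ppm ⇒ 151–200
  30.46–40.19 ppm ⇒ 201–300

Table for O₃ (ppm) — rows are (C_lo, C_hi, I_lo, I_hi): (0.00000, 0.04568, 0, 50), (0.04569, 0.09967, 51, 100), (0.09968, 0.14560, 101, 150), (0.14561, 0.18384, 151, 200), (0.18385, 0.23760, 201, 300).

230

PM10: row 83.35–190.46 (AQI 51–100). (100−51)·(135.84−83.35)/(190.46−83.35) + 51 = 49·52.49/107.11 + 51 ≈ 75.01 → 75.
SO₂: row 690.12–889.55 (AQI 201–300). (300−201)·(747.83−690.12)/(889.55−690.12) + 201 = 99·57.71/199.43 + 201 ≈ 229.65 → 230.
PM2.5: 149.734 lies in 133.709–179.539, so I_lo=101, I_hi=150, C_lo=133.709, C_hi=179.539.
(150−101)/(179.539−133.709) × (149.734−133.709) + 101 = 49/45.830 × 16.025 + 101 ≈ 118.13 → 118.
NO₂: row 275–526 (AQI 51–100). (100−51)·(295−275)/(526−275) + 51 = 49·20/251 + 51 ≈ 54.90 → 55.
CO: 6.21 lies in 0.00–11.19, so I_lo=0, I_hi=50, C_lo=0.00, C_hi=11.19.
(50−0)/(11.19−0.00) × (6.21−0.00) + 0 = 50/11.19 × 6.21 + 0 ≈ 27.75 → 28.
O₃: 0.20392 lies in 0.18385–0.23760, so I_lo=201, I_hi=300, C_lo=0.18385, C_hi=0.23760.
(300−201)/(0.23760−0.18385) × (0.20392−0.18385) + 201 = 99/0.05375 × 0.02007 + 201 ≈ 237.97 → 238.
Sub-indices: PM10→75, SO₂→230, PM2.5→118, NO₂→55, CO→28, O₃→238. Ranked high→low: 238, 230, 118, 75, 55, 28. Second-highest sub-index = 230.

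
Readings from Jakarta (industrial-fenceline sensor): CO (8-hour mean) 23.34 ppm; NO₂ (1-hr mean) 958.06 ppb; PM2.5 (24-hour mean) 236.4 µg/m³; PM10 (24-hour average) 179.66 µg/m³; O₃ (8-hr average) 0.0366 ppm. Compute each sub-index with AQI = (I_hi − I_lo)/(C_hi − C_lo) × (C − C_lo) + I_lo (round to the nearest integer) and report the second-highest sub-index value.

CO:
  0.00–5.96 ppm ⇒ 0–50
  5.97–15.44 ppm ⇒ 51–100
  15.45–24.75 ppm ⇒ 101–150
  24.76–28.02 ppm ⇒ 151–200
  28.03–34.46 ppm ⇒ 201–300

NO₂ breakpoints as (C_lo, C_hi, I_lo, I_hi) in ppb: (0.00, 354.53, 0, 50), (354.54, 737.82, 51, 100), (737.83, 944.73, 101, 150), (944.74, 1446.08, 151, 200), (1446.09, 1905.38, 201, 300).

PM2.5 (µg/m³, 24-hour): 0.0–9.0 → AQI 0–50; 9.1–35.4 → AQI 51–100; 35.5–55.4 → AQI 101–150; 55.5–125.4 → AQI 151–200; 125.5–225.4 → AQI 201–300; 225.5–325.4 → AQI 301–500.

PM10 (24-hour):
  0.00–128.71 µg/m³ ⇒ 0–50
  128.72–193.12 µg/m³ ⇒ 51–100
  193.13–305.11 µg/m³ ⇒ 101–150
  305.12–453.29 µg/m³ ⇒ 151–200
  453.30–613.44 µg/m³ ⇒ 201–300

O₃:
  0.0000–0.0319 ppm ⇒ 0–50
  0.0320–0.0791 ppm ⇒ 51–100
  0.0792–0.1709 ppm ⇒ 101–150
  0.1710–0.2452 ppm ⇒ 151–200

152

CO: 23.34 lies in 15.45–24.75, so I_lo=101, I_hi=150, C_lo=15.45, C_hi=24.75.
(150−101)/(24.75−15.45) × (23.34−15.45) + 101 = 49/9.30 × 7.89 + 101 ≈ 142.57 → 143.
NO₂: row 944.74–1446.08 (AQI 151–200). (200−151)·(958.06−944.74)/(1446.08−944.74) + 151 = 49·13.32/501.34 + 151 ≈ 152.30 → 152.
PM2.5 236.4: bracket 225.5–325.4 → index 301–500; slope 199/99.9, offset 10.9.
AQI = 301 + 199/99.9·10.9 ≈ 322.71 ⇒ 323.
PM10 179.66: bracket 128.72–193.12 → index 51–100; slope 49/64.40, offset 50.94.
AQI = 51 + 49/64.40·50.94 ≈ 89.76 ⇒ 90.
O₃ 0.0366: bracket 0.0320–0.0791 → index 51–100; slope 49/0.0471, offset 0.0046.
AQI = 51 + 49/0.0471·0.0046 ≈ 55.79 ⇒ 56.
Sub-indices: CO→143, NO₂→152, PM2.5→323, PM10→90, O₃→56. Ranked high→low: 323, 152, 143, 90, 56. Second-highest sub-index = 152.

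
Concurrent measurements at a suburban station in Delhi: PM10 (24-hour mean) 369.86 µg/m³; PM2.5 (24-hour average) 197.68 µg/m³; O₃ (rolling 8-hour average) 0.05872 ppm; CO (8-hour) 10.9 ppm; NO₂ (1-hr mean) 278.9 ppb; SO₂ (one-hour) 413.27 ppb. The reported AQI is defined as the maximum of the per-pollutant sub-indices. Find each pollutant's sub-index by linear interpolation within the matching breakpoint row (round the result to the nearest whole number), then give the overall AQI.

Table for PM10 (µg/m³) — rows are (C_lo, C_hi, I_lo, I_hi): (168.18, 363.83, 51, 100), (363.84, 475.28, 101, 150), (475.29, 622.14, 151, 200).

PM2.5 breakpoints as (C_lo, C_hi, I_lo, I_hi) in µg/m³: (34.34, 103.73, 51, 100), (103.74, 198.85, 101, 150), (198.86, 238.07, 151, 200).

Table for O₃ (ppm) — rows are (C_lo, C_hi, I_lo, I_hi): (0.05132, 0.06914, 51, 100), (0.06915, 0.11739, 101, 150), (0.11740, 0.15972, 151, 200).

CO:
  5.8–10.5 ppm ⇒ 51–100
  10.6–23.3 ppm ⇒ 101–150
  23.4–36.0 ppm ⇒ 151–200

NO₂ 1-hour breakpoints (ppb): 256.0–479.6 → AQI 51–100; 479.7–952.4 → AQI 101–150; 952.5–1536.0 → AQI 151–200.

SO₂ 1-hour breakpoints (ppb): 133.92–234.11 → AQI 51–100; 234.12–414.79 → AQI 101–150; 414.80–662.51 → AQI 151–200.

150

PM10 369.86: bracket 363.84–475.28 → index 101–150; slope 49/111.44, offset 6.02.
AQI = 101 + 49/111.44·6.02 ≈ 103.65 ⇒ 104.
PM2.5: 197.68 lies in 103.74–198.85, so I_lo=101, I_hi=150, C_lo=103.74, C_hi=198.85.
(150−101)/(198.85−103.74) × (197.68−103.74) + 101 = 49/95.11 × 93.94 + 101 ≈ 149.40 → 149.
O₃: row 0.05132–0.06914 (AQI 51–100). (100−51)·(0.05872−0.05132)/(0.06914−0.05132) + 51 = 49·0.00740/0.01782 + 51 ≈ 71.35 → 71.
CO: row 10.6–23.3 (AQI 101–150). (150−101)·(10.9−10.6)/(23.3−10.6) + 101 = 49·0.3/12.7 + 101 ≈ 102.16 → 102.
NO₂ 278.9: bracket 256.0–479.6 → index 51–100; slope 49/223.6, offset 22.9.
AQI = 51 + 49/223.6·22.9 ≈ 56.02 ⇒ 56.
SO₂ 413.27: bracket 234.12–414.79 → index 101–150; slope 49/180.67, offset 179.15.
AQI = 101 + 49/180.67·179.15 ≈ 149.59 ⇒ 150.
Sub-indices: PM10→104, PM2.5→149, O₃→71, CO→102, NO₂→56, SO₂→150. Overall AQI = max = 150; dominant pollutant is SO₂.
AQI 150: Unhealthy for Sensitive Groups.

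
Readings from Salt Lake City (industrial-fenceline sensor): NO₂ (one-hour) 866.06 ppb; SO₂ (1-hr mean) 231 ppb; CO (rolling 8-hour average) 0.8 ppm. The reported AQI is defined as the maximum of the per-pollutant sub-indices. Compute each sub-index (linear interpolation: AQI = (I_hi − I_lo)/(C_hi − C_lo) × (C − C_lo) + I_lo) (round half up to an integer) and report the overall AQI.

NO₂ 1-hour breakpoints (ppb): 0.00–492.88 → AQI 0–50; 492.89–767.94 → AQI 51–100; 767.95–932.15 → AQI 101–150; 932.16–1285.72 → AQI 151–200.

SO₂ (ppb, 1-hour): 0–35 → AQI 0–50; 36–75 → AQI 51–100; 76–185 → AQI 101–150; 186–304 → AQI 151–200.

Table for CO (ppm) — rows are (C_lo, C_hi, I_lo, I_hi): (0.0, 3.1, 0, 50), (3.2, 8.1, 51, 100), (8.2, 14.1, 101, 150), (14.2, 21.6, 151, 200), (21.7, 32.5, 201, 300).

170

NO₂: 866.06 ∈ [767.95, 932.15] ↔ index [101, 150].
101 + (866.06−767.95)·(150−101)/(932.15−767.95) = 101 + 98.11·49/164.20 ≈ 130.28, so AQI = 130.
SO₂ 231: bracket 186–304 → index 151–200; slope 49/118, offset 45.
AQI = 151 + 49/118·45 ≈ 169.69 ⇒ 170.
CO: 0.8 lies in 0.0–3.1, so I_lo=0, I_hi=50, C_lo=0.0, C_hi=3.1.
(50−0)/(3.1−0.0) × (0.8−0.0) + 0 = 50/3.1 × 0.8 + 0 ≈ 12.90 → 13.
Sub-indices: NO₂→130, SO₂→170, CO→13. Overall AQI = max = 170; dominant pollutant is SO₂.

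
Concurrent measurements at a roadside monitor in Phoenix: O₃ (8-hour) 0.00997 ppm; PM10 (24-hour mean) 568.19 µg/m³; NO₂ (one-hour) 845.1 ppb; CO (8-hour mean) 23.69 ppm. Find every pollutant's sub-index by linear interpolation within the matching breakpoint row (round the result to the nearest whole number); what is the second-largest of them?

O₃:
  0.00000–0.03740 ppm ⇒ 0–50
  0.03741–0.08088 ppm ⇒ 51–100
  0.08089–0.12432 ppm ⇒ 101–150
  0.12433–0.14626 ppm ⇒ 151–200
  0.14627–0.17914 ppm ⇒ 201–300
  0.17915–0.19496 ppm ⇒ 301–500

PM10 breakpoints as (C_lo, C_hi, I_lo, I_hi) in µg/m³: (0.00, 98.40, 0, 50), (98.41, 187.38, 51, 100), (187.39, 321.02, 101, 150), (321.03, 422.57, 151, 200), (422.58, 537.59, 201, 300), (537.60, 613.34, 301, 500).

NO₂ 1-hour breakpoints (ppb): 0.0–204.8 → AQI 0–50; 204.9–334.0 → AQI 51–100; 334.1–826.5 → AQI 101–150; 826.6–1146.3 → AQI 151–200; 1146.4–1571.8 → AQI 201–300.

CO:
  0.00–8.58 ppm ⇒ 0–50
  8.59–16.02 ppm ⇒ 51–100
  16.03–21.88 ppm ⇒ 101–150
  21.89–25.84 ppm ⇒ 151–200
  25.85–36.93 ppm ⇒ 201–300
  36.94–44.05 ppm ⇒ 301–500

O₃: 0.00997 ∈ [0.00000, 0.03740] ↔ index [0, 50].
0 + (0.00997−0.00000)·(50−0)/(0.03740−0.00000) = 0 + 0.00997·50/0.03740 ≈ 13.33, so AQI = 13.
PM10: row 537.60–613.34 (AQI 301–500). (500−301)·(568.19−537.60)/(613.34−537.60) + 301 = 199·30.59/75.74 + 301 ≈ 381.37 → 381.
NO₂ 845.1: bracket 826.6–1146.3 → index 151–200; slope 49/319.7, offset 18.5.
AQI = 151 + 49/319.7·18.5 ≈ 153.84 ⇒ 154.
CO: 23.69 ∈ [21.89, 25.84] ↔ index [151, 200].
151 + (23.69−21.89)·(200−151)/(25.84−21.89) = 151 + 1.80·49/3.95 ≈ 173.33, so AQI = 173.
Sub-indices: O₃→13, PM10→381, NO₂→154, CO→173. Ranked high→low: 381, 173, 154, 13. Second-highest sub-index = 173.

173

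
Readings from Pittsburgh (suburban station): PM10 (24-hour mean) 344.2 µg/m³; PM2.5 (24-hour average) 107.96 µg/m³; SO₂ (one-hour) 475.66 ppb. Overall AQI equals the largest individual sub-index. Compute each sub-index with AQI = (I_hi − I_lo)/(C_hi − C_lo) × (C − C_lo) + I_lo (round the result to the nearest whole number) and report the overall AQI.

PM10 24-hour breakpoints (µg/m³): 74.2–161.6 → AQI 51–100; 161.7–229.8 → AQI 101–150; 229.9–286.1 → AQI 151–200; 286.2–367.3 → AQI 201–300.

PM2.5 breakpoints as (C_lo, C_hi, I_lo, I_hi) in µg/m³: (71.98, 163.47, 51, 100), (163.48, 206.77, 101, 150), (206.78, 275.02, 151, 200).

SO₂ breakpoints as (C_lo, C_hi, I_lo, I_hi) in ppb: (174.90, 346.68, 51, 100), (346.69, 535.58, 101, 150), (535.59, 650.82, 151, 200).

272

PM10 344.2: bracket 286.2–367.3 → index 201–300; slope 99/81.1, offset 58.0.
AQI = 201 + 99/81.1·58.0 ≈ 271.80 ⇒ 272.
PM2.5 107.96: bracket 71.98–163.47 → index 51–100; slope 49/91.49, offset 35.98.
AQI = 51 + 49/91.49·35.98 ≈ 70.27 ⇒ 70.
SO₂: 475.66 lies in 346.69–535.58, so I_lo=101, I_hi=150, C_lo=346.69, C_hi=535.58.
(150−101)/(535.58−346.69) × (475.66−346.69) + 101 = 49/188.89 × 128.97 + 101 ≈ 134.46 → 134.
Sub-indices: PM10→272, PM2.5→70, SO₂→134. Overall AQI = max = 272; dominant pollutant is PM10.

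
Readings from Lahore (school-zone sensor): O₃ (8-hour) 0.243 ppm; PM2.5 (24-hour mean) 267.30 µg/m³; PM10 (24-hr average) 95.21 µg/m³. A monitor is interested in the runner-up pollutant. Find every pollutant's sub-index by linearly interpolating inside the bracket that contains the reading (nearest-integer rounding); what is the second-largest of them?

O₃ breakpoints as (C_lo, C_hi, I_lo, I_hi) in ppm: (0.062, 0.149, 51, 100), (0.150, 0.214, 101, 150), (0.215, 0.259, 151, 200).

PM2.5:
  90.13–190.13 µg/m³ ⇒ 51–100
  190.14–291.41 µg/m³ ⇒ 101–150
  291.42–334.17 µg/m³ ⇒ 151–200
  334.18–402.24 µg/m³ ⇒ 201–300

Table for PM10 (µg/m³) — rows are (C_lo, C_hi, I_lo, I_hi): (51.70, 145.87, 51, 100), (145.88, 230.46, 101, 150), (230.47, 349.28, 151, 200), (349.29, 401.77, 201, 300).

138

O₃: row 0.215–0.259 (AQI 151–200). (200−151)·(0.243−0.215)/(0.259−0.215) + 151 = 49·0.028/0.044 + 151 ≈ 182.18 → 182.
PM2.5: 267.30 lies in 190.14–291.41, so I_lo=101, I_hi=150, C_lo=190.14, C_hi=291.41.
(150−101)/(291.41−190.14) × (267.30−190.14) + 101 = 49/101.27 × 77.16 + 101 ≈ 138.33 → 138.
PM10: 95.21 lies in 51.70–145.87, so I_lo=51, I_hi=100, C_lo=51.70, C_hi=145.87.
(100−51)/(145.87−51.70) × (95.21−51.70) + 51 = 49/94.17 × 43.51 + 51 ≈ 73.64 → 74.
Sub-indices: O₃→182, PM2.5→138, PM10→74. Ranked high→low: 182, 138, 74. Second-highest sub-index = 138.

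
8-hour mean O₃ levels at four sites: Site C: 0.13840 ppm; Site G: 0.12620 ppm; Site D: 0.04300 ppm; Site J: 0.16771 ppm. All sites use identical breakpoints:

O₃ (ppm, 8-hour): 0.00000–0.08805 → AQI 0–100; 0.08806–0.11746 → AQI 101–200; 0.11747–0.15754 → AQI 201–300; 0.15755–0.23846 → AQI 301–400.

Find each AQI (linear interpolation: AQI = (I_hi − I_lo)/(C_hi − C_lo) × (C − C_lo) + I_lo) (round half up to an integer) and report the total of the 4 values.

Site C: 0.13840 lies in 0.11747–0.15754, so I_lo=201, I_hi=300, C_lo=0.11747, C_hi=0.15754.
(300−201)/(0.15754−0.11747) × (0.13840−0.11747) + 201 = 99/0.04007 × 0.02093 + 201 ≈ 252.71 → 253.
Site G 0.12620: bracket 0.11747–0.15754 → index 201–300; slope 99/0.04007, offset 0.00873.
AQI = 201 + 99/0.04007·0.00873 ≈ 222.57 ⇒ 223.
Site D: 0.04300 lies in 0.00000–0.08805, so I_lo=0, I_hi=100, C_lo=0.00000, C_hi=0.08805.
(100−0)/(0.08805−0.00000) × (0.04300−0.00000) + 0 = 100/0.08805 × 0.04300 + 0 ≈ 48.84 → 49.
Site J 0.16771: bracket 0.15755–0.23846 → index 301–400; slope 99/0.08091, offset 0.01016.
AQI = 301 + 99/0.08091·0.01016 ≈ 313.43 ⇒ 313.
AQIs: Site C=253, Site G=223, Site D=49, Site J=313. Sum = 253 + 223 + 49 + 313 = 838.

838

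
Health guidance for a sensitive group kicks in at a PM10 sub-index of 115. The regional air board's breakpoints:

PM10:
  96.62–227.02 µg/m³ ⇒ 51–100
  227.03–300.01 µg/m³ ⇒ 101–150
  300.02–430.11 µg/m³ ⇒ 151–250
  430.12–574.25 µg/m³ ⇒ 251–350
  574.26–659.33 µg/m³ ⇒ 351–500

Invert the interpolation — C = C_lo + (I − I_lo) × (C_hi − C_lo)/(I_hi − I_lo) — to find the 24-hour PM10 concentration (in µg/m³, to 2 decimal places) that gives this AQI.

AQI 115 lies in the 101–150 band, which corresponds to 227.03–300.01 µg/m³.
C = 227.03 + (115−101)×(300.01−227.03)/(150−101) = 227.03 + 14×72.98/49 ≈ 247.8814 µg/m³ → 247.88 µg/m³ to 2 dp.

247.88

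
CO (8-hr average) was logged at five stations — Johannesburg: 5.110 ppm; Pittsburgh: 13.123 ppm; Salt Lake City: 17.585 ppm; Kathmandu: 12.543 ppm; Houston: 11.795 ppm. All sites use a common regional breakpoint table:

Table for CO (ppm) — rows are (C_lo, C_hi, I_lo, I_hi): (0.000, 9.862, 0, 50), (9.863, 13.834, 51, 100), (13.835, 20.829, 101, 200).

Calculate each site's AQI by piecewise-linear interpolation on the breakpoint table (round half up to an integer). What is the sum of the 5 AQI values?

Johannesburg: 5.110 ∈ [0.000, 9.862] ↔ index [0, 50].
0 + (5.110−0.000)·(50−0)/(9.862−0.000) = 0 + 5.110·50/9.862 ≈ 25.91, so AQI = 26.
Pittsburgh: 13.123 lies in 9.863–13.834, so I_lo=51, I_hi=100, C_lo=9.863, C_hi=13.834.
(100−51)/(13.834−9.863) × (13.123−9.863) + 51 = 49/3.971 × 3.260 + 51 ≈ 91.23 → 91.
Salt Lake City: 17.585 lies in 13.835–20.829, so I_lo=101, I_hi=200, C_lo=13.835, C_hi=20.829.
(200−101)/(20.829−13.835) × (17.585−13.835) + 101 = 99/6.994 × 3.750 + 101 ≈ 154.08 → 154.
Kathmandu: 12.543 ∈ [9.863, 13.834] ↔ index [51, 100].
51 + (12.543−9.863)·(100−51)/(13.834−9.863) = 51 + 2.680·49/3.971 ≈ 84.07, so AQI = 84.
Houston 11.795: bracket 9.863–13.834 → index 51–100; slope 49/3.971, offset 1.932.
AQI = 51 + 49/3.971·1.932 ≈ 74.84 ⇒ 75.
AQIs: Johannesburg=26, Pittsburgh=91, Salt Lake City=154, Kathmandu=84, Houston=75. Sum = 26 + 91 + 154 + 84 + 75 = 430.

430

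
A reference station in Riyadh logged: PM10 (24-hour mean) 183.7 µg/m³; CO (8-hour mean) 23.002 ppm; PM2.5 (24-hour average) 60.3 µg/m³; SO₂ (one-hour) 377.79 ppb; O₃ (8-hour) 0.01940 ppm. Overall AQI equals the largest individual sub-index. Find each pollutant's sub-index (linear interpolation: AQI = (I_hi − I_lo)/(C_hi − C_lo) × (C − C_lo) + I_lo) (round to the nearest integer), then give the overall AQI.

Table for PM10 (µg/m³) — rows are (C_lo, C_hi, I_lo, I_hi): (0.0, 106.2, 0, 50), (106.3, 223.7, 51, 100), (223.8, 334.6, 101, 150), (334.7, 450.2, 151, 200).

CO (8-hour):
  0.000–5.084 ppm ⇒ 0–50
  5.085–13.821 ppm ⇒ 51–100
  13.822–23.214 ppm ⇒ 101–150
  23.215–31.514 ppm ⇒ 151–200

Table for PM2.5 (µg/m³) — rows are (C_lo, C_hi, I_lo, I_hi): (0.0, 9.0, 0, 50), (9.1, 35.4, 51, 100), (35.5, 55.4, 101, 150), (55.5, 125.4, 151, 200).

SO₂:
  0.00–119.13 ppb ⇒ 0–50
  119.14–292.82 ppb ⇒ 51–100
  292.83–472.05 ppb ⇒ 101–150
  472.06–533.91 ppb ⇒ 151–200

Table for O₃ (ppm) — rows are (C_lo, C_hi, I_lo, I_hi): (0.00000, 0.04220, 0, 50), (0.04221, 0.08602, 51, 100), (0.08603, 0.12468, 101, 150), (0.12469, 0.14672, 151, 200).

PM10: 183.7 lies in 106.3–223.7, so I_lo=51, I_hi=100, C_lo=106.3, C_hi=223.7.
(100−51)/(223.7−106.3) × (183.7−106.3) + 51 = 49/117.4 × 77.4 + 51 ≈ 83.30 → 83.
CO: 23.002 lies in 13.822–23.214, so I_lo=101, I_hi=150, C_lo=13.822, C_hi=23.214.
(150−101)/(23.214−13.822) × (23.002−13.822) + 101 = 49/9.392 × 9.180 + 101 ≈ 148.89 → 149.
PM2.5: row 55.5–125.4 (AQI 151–200). (200−151)·(60.3−55.5)/(125.4−55.5) + 151 = 49·4.8/69.9 + 151 ≈ 154.36 → 154.
SO₂ 377.79: bracket 292.83–472.05 → index 101–150; slope 49/179.22, offset 84.96.
AQI = 101 + 49/179.22·84.96 ≈ 124.23 ⇒ 124.
O₃: row 0.00000–0.04220 (AQI 0–50). (50−0)·(0.01940−0.00000)/(0.04220−0.00000) + 0 = 50·0.01940/0.04220 + 0 ≈ 22.99 → 23.
Sub-indices: PM10→83, CO→149, PM2.5→154, SO₂→124, O₃→23. Overall AQI = max = 154; dominant pollutant is PM2.5.

154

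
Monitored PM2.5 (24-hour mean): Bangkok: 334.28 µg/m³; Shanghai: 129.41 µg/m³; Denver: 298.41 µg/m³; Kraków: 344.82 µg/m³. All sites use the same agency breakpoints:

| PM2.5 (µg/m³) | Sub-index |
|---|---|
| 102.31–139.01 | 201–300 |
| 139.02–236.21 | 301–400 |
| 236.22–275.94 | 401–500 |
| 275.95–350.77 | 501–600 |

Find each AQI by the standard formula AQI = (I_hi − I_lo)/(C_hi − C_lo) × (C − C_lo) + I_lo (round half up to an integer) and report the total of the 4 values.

Bangkok: 334.28 lies in 275.95–350.77, so I_lo=501, I_hi=600, C_lo=275.95, C_hi=350.77.
(600−501)/(350.77−275.95) × (334.28−275.95) + 501 = 99/74.82 × 58.33 + 501 ≈ 578.18 → 578.
Shanghai: 129.41 ∈ [102.31, 139.01] ↔ index [201, 300].
201 + (129.41−102.31)·(300−201)/(139.01−102.31) = 201 + 27.10·99/36.70 ≈ 274.10, so AQI = 274.
Denver: row 275.95–350.77 (AQI 501–600). (600−501)·(298.41−275.95)/(350.77−275.95) + 501 = 99·22.46/74.82 + 501 ≈ 530.72 → 531.
Kraków 344.82: bracket 275.95–350.77 → index 501–600; slope 99/74.82, offset 68.87.
AQI = 501 + 99/74.82·68.87 ≈ 592.13 ⇒ 592.
AQIs: Bangkok=578, Shanghai=274, Denver=531, Kraków=592. Sum = 578 + 274 + 531 + 592 = 1975.

1975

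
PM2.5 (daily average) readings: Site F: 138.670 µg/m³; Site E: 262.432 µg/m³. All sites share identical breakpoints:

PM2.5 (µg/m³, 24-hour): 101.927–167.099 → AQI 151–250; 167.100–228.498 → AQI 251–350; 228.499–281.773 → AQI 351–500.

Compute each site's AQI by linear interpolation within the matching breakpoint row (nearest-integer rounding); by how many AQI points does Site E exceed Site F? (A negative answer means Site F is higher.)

239

Site F 138.670: bracket 101.927–167.099 → index 151–250; slope 99/65.172, offset 36.743.
AQI = 151 + 99/65.172·36.743 ≈ 206.81 ⇒ 207.
Site E: 262.432 lies in 228.499–281.773, so I_lo=351, I_hi=500, C_lo=228.499, C_hi=281.773.
(500−351)/(281.773−228.499) × (262.432−228.499) + 351 = 149/53.274 × 33.933 + 351 ≈ 445.91 → 446.
AQIs: Site F=207, Site E=446. Site E (446) − Site F (207) = 239.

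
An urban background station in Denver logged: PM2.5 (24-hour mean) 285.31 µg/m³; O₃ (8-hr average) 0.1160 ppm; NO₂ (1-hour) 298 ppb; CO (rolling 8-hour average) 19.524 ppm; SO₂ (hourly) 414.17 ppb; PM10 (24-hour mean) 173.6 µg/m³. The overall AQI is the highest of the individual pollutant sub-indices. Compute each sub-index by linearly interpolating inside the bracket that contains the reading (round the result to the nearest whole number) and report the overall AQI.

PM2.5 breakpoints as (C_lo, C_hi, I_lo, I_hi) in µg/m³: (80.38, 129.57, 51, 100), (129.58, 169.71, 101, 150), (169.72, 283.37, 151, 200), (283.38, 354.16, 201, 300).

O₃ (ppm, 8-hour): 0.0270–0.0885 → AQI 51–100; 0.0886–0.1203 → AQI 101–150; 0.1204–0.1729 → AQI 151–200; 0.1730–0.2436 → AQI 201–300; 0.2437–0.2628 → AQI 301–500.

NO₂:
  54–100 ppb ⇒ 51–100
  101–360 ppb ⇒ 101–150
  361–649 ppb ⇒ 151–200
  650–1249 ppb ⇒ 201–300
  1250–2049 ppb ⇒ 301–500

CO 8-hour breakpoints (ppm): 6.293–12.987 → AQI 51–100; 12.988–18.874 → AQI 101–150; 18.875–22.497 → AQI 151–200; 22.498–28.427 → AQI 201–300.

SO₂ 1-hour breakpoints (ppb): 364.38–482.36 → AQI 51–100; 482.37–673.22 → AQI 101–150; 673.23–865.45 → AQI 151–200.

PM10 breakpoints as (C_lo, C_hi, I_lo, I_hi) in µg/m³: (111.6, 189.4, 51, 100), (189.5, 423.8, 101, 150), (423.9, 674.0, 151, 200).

204

PM2.5: row 283.38–354.16 (AQI 201–300). (300−201)·(285.31−283.38)/(354.16−283.38) + 201 = 99·1.93/70.78 + 201 ≈ 203.70 → 204.
O₃: row 0.0886–0.1203 (AQI 101–150). (150−101)·(0.1160−0.0886)/(0.1203−0.0886) + 101 = 49·0.0274/0.0317 + 101 ≈ 143.35 → 143.
NO₂: row 101–360 (AQI 101–150). (150−101)·(298−101)/(360−101) + 101 = 49·197/259 + 101 ≈ 138.27 → 138.
CO: 19.524 lies in 18.875–22.497, so I_lo=151, I_hi=200, C_lo=18.875, C_hi=22.497.
(200−151)/(22.497−18.875) × (19.524−18.875) + 151 = 49/3.622 × 0.649 + 151 ≈ 159.78 → 160.
SO₂ 414.17: bracket 364.38–482.36 → index 51–100; slope 49/117.98, offset 49.79.
AQI = 51 + 49/117.98·49.79 ≈ 71.68 ⇒ 72.
PM10: 173.6 ∈ [111.6, 189.4] ↔ index [51, 100].
51 + (173.6−111.6)·(100−51)/(189.4−111.6) = 51 + 62.0·49/77.8 ≈ 90.05, so AQI = 90.
Sub-indices: PM2.5→204, O₃→143, NO₂→138, CO→160, SO₂→72, PM10→90. Overall AQI = max = 204; dominant pollutant is PM2.5.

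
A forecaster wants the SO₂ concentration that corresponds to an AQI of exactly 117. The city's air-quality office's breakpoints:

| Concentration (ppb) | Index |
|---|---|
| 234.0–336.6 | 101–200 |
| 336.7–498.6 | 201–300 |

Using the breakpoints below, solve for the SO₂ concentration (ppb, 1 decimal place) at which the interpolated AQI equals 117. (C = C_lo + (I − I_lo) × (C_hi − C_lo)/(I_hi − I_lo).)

AQI 117 lies in the 101–200 band, which corresponds to 234.0–336.6 ppb.
C = 234.0 + (117−101)×(336.6−234.0)/(200−101) = 234.0 + 16×102.6/99 ≈ 250.582 ppb → 250.6 ppb to 1 dp.

250.6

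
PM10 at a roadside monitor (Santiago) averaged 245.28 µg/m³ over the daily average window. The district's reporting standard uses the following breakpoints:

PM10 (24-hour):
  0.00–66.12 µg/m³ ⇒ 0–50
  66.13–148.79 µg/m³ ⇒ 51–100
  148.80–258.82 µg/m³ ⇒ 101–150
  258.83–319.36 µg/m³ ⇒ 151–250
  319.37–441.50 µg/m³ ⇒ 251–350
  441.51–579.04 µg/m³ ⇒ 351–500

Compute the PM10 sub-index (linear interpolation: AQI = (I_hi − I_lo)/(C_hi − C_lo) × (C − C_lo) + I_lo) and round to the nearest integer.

PM10: row 148.80–258.82 (AQI 101–150). (150−101)·(245.28−148.80)/(258.82−148.80) + 101 = 49·96.48/110.02 + 101 ≈ 143.97 → 144.

144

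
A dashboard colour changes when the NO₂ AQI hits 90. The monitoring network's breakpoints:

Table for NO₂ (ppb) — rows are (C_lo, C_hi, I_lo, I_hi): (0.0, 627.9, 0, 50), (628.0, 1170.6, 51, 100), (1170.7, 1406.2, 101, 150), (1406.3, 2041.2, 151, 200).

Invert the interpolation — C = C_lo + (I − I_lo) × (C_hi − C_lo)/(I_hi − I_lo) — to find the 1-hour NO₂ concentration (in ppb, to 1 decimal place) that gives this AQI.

AQI 90 lies in the 51–100 band, which corresponds to 628.0–1170.6 ppb.
C = 628.0 + (90−51)×(1170.6−628.0)/(100−51) = 628.0 + 39×542.6/49 ≈ 1059.865 ppb → 1059.9 ppb to 1 dp.

1059.9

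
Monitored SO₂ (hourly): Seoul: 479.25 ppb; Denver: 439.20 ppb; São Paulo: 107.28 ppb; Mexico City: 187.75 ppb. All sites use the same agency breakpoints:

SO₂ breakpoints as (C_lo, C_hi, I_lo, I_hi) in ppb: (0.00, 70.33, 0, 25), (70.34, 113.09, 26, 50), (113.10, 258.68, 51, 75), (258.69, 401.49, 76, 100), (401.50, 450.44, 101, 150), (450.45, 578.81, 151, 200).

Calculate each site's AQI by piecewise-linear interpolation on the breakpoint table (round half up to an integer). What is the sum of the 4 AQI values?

Seoul: row 450.45–578.81 (AQI 151–200). (200−151)·(479.25−450.45)/(578.81−450.45) + 151 = 49·28.80/128.36 + 151 ≈ 161.99 → 162.
Denver: row 401.50–450.44 (AQI 101–150). (150−101)·(439.20−401.50)/(450.44−401.50) + 101 = 49·37.70/48.94 + 101 ≈ 138.75 → 139.
São Paulo: 107.28 ∈ [70.34, 113.09] ↔ index [26, 50].
26 + (107.28−70.34)·(50−26)/(113.09−70.34) = 26 + 36.94·24/42.75 ≈ 46.74, so AQI = 47.
Mexico City: 187.75 ∈ [113.10, 258.68] ↔ index [51, 75].
51 + (187.75−113.10)·(75−51)/(258.68−113.10) = 51 + 74.65·24/145.58 ≈ 63.31, so AQI = 63.
AQIs: Seoul=162, Denver=139, São Paulo=47, Mexico City=63. Sum = 162 + 139 + 47 + 63 = 411.

411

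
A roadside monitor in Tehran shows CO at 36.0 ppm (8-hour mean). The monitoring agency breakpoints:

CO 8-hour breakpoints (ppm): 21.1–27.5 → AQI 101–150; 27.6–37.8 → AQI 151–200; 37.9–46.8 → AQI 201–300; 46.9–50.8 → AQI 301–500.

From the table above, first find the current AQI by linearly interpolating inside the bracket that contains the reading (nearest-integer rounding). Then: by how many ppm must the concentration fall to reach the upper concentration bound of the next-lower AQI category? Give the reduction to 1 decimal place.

CO: 36.0 lies in 27.6–37.8, so I_lo=151, I_hi=200, C_lo=27.6, C_hi=37.8.
(200−151)/(37.8−27.6) × (36.0−27.6) + 151 = 49/10.2 × 8.4 + 151 ≈ 191.35 → 191.
Current AQI 191 is in the Unhealthy range (151–200). The next-lower category tops out at AQI 150, whose upper concentration bound is 27.5 ppm.
Reduction needed = 36.0 − 27.5 = 8.5 ppm.

8.5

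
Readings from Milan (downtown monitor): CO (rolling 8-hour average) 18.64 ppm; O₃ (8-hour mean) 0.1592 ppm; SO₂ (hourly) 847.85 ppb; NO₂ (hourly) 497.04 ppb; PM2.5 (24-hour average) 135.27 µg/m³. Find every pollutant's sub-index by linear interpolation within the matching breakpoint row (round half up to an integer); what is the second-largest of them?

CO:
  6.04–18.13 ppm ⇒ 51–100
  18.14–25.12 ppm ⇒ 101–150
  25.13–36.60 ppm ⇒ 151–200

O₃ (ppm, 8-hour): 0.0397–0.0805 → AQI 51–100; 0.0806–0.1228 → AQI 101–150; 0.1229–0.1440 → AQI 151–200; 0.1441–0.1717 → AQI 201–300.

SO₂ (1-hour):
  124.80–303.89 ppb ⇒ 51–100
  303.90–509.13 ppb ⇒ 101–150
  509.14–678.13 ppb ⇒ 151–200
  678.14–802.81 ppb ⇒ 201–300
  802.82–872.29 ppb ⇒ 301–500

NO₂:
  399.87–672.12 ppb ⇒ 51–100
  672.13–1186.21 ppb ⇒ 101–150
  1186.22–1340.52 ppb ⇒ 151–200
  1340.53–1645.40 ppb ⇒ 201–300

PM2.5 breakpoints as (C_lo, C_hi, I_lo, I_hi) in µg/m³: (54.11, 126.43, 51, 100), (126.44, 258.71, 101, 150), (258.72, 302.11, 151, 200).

CO 18.64: bracket 18.14–25.12 → index 101–150; slope 49/6.98, offset 0.50.
AQI = 101 + 49/6.98·0.50 ≈ 104.51 ⇒ 105.
O₃: 0.1592 lies in 0.1441–0.1717, so I_lo=201, I_hi=300, C_lo=0.1441, C_hi=0.1717.
(300−201)/(0.1717−0.1441) × (0.1592−0.1441) + 201 = 99/0.0276 × 0.0151 + 201 ≈ 255.16 → 255.
SO₂: 847.85 lies in 802.82–872.29, so I_lo=301, I_hi=500, C_lo=802.82, C_hi=872.29.
(500−301)/(872.29−802.82) × (847.85−802.82) + 301 = 199/69.47 × 45.03 + 301 ≈ 429.99 → 430.
NO₂: row 399.87–672.12 (AQI 51–100). (100−51)·(497.04−399.87)/(672.12−399.87) + 51 = 49·97.17/272.25 + 51 ≈ 68.49 → 68.
PM2.5 135.27: bracket 126.44–258.71 → index 101–150; slope 49/132.27, offset 8.83.
AQI = 101 + 49/132.27·8.83 ≈ 104.27 ⇒ 104.
Sub-indices: CO→105, O₃→255, SO₂→430, NO₂→68, PM2.5→104. Ranked high→low: 430, 255, 105, 104, 68. Second-highest sub-index = 255.

255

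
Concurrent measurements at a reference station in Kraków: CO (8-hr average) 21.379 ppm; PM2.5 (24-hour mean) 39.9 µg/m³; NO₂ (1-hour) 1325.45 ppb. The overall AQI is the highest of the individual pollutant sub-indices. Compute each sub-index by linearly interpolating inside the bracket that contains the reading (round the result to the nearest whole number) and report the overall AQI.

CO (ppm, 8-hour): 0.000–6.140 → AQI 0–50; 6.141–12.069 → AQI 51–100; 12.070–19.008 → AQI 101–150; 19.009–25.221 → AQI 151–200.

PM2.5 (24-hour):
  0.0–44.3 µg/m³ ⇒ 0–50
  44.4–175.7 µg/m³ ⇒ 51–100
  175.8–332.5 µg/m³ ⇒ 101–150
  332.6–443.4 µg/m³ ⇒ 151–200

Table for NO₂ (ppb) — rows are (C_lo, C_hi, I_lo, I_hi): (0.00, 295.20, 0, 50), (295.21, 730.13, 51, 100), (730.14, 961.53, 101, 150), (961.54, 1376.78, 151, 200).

194

CO: 21.379 ∈ [19.009, 25.221] ↔ index [151, 200].
151 + (21.379−19.009)·(200−151)/(25.221−19.009) = 151 + 2.370·49/6.212 ≈ 169.69, so AQI = 170.
PM2.5: 39.9 lies in 0.0–44.3, so I_lo=0, I_hi=50, C_lo=0.0, C_hi=44.3.
(50−0)/(44.3−0.0) × (39.9−0.0) + 0 = 50/44.3 × 39.9 + 0 ≈ 45.03 → 45.
NO₂: 1325.45 ∈ [961.54, 1376.78] ↔ index [151, 200].
151 + (1325.45−961.54)·(200−151)/(1376.78−961.54) = 151 + 363.91·49/415.24 ≈ 193.94, so AQI = 194.
Sub-indices: CO→170, PM2.5→45, NO₂→194. Overall AQI = max = 194; dominant pollutant is NO₂.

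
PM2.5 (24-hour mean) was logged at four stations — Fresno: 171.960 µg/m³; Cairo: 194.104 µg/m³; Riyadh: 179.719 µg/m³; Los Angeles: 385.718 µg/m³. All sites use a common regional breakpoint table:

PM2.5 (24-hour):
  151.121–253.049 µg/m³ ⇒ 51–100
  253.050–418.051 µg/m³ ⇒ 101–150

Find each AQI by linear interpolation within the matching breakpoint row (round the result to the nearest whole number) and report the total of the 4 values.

338

Fresno 171.960: bracket 151.121–253.049 → index 51–100; slope 49/101.928, offset 20.839.
AQI = 51 + 49/101.928·20.839 ≈ 61.02 ⇒ 61.
Cairo 194.104: bracket 151.121–253.049 → index 51–100; slope 49/101.928, offset 42.983.
AQI = 51 + 49/101.928·42.983 ≈ 71.66 ⇒ 72.
Riyadh: row 151.121–253.049 (AQI 51–100). (100−51)·(179.719−151.121)/(253.049−151.121) + 51 = 49·28.598/101.928 + 51 ≈ 64.75 → 65.
Los Angeles: row 253.050–418.051 (AQI 101–150). (150−101)·(385.718−253.050)/(418.051−253.050) + 101 = 49·132.668/165.001 + 101 ≈ 140.40 → 140.
AQIs: Fresno=61, Cairo=72, Riyadh=65, Los Angeles=140. Sum = 61 + 72 + 65 + 140 = 338.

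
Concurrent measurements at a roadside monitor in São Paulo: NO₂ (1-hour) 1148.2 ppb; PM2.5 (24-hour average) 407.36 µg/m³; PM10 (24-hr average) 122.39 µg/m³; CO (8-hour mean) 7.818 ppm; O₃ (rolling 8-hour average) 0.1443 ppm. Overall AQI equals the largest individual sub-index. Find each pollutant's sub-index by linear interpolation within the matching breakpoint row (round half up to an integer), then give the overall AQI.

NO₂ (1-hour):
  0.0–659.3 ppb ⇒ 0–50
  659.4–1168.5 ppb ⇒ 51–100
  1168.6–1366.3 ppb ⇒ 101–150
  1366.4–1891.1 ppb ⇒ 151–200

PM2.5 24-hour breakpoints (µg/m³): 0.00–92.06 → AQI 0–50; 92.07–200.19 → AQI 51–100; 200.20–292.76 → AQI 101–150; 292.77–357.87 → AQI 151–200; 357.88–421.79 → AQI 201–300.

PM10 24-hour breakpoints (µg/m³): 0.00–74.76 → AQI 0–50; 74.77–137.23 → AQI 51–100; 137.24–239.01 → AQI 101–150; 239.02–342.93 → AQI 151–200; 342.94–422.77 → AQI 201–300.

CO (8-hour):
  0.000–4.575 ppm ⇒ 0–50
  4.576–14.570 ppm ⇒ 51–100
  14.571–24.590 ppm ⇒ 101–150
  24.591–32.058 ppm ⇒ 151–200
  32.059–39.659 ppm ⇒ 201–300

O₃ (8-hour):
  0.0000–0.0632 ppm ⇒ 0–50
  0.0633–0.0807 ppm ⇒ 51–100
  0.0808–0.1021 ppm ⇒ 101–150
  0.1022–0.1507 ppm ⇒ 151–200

278

NO₂: 1148.2 ∈ [659.4, 1168.5] ↔ index [51, 100].
51 + (1148.2−659.4)·(100−51)/(1168.5−659.4) = 51 + 488.8·49/509.1 ≈ 98.05, so AQI = 98.
PM2.5: 407.36 lies in 357.88–421.79, so I_lo=201, I_hi=300, C_lo=357.88, C_hi=421.79.
(300−201)/(421.79−357.88) × (407.36−357.88) + 201 = 99/63.91 × 49.48 + 201 ≈ 277.65 → 278.
PM10: 122.39 ∈ [74.77, 137.23] ↔ index [51, 100].
51 + (122.39−74.77)·(100−51)/(137.23−74.77) = 51 + 47.62·49/62.46 ≈ 88.36, so AQI = 88.
CO: 7.818 ∈ [4.576, 14.570] ↔ index [51, 100].
51 + (7.818−4.576)·(100−51)/(14.570−4.576) = 51 + 3.242·49/9.994 ≈ 66.90, so AQI = 67.
O₃ 0.1443: bracket 0.1022–0.1507 → index 151–200; slope 49/0.0485, offset 0.0421.
AQI = 151 + 49/0.0485·0.0421 ≈ 193.53 ⇒ 194.
Sub-indices: NO₂→98, PM2.5→278, PM10→88, CO→67, O₃→194. Overall AQI = max = 278; dominant pollutant is PM2.5.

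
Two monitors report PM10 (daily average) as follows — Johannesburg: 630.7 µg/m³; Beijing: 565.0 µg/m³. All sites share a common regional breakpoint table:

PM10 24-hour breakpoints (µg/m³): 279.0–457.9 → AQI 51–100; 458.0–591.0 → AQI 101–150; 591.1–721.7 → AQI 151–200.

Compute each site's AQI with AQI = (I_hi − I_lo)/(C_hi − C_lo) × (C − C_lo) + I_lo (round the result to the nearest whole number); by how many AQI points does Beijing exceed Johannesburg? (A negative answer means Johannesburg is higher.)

Johannesburg 630.7: bracket 591.1–721.7 → index 151–200; slope 49/130.6, offset 39.6.
AQI = 151 + 49/130.6·39.6 ≈ 165.86 ⇒ 166.
Beijing: 565.0 lies in 458.0–591.0, so I_lo=101, I_hi=150, C_lo=458.0, C_hi=591.0.
(150−101)/(591.0−458.0) × (565.0−458.0) + 101 = 49/133.0 × 107.0 + 101 ≈ 140.42 → 140.
AQIs: Johannesburg=166, Beijing=140. Beijing (140) − Johannesburg (166) = -26.

-26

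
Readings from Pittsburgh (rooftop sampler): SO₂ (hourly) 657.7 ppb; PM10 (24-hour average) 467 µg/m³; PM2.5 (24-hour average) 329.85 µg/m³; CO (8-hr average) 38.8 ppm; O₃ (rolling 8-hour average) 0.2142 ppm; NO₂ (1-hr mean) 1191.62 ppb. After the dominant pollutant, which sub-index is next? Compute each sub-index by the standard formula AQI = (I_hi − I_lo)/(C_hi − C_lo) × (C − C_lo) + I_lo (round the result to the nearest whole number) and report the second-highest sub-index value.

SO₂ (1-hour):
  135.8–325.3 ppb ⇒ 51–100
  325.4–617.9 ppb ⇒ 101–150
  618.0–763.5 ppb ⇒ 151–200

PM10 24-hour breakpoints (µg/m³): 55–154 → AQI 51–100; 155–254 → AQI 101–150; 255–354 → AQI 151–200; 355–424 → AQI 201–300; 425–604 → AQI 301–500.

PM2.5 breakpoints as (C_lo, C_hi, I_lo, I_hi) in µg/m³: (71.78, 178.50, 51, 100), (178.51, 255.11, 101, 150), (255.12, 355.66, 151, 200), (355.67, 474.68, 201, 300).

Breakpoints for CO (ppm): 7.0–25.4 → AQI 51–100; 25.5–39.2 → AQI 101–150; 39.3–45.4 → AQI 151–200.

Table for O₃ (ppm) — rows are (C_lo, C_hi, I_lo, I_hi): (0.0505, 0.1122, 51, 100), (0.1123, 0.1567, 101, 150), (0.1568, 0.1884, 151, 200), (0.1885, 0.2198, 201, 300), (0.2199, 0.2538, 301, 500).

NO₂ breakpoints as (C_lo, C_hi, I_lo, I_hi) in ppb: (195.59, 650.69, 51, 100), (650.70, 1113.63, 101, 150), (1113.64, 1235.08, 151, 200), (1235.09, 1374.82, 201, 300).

282

SO₂: 657.7 ∈ [618.0, 763.5] ↔ index [151, 200].
151 + (657.7−618.0)·(200−151)/(763.5−618.0) = 151 + 39.7·49/145.5 ≈ 164.37, so AQI = 164.
PM10: 467 ∈ [425, 604] ↔ index [301, 500].
301 + (467−425)·(500−301)/(604−425) = 301 + 42·199/179 ≈ 347.69, so AQI = 348.
PM2.5: 329.85 lies in 255.12–355.66, so I_lo=151, I_hi=200, C_lo=255.12, C_hi=355.66.
(200−151)/(355.66−255.12) × (329.85−255.12) + 151 = 49/100.54 × 74.73 + 151 ≈ 187.42 → 187.
CO: 38.8 lies in 25.5–39.2, so I_lo=101, I_hi=150, C_lo=25.5, C_hi=39.2.
(150−101)/(39.2−25.5) × (38.8−25.5) + 101 = 49/13.7 × 13.3 + 101 ≈ 148.57 → 149.
O₃: 0.2142 ∈ [0.1885, 0.2198] ↔ index [201, 300].
201 + (0.2142−0.1885)·(300−201)/(0.2198−0.1885) = 201 + 0.0257·99/0.0313 ≈ 282.29, so AQI = 282.
NO₂: 1191.62 lies in 1113.64–1235.08, so I_lo=151, I_hi=200, C_lo=1113.64, C_hi=1235.08.
(200−151)/(1235.08−1113.64) × (1191.62−1113.64) + 151 = 49/121.44 × 77.98 + 151 ≈ 182.46 → 182.
Sub-indices: SO₂→164, PM10→348, PM2.5→187, CO→149, O₃→282, NO₂→182. Ranked high→low: 348, 282, 187, 182, 164, 149. Second-highest sub-index = 282.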